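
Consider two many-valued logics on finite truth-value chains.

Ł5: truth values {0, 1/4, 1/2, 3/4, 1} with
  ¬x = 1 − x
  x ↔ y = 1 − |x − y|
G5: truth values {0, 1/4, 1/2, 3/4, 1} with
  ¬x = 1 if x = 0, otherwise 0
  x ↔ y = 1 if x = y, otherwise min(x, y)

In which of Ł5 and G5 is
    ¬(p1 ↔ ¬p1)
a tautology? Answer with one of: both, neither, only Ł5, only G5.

only G5

In Ł5: at p1 = 1/4 the value is 1/2 — not a tautology.
In G5: every assignment gives 1 — tautology.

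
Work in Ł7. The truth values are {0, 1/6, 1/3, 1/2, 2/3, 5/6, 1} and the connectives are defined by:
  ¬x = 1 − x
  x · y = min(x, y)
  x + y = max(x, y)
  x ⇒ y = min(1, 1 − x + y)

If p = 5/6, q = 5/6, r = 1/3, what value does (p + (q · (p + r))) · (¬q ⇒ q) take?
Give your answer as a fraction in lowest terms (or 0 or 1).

5/6

p + r = 5/6 + 1/3 = 5/6
q · (p + r) = 5/6 · 5/6 = 5/6
p + (q · (p + r)) = 5/6 + 5/6 = 5/6
¬q = ¬5/6 = 1/6
¬q ⇒ q = 1/6 ⇒ 5/6 = 1
(p + (q · (p + r))) · (¬q ⇒ q) = 5/6 · 1 = 5/6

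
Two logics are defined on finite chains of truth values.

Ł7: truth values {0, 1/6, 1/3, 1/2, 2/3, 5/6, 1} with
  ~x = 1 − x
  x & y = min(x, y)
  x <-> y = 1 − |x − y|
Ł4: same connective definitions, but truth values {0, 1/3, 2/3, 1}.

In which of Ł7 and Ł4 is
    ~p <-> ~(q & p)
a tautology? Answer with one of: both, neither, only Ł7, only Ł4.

In Ł7: at p = 1/6, q = 0 the value is 5/6 — not a tautology.
In Ł4: at p = 1/3, q = 0 the value is 2/3 — not a tautology.

neither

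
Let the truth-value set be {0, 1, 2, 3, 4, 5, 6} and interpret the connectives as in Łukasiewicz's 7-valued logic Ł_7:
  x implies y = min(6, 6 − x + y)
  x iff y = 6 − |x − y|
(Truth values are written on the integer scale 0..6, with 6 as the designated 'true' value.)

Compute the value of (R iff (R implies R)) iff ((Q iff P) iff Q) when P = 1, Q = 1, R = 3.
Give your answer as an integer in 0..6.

R implies R = 3 implies 3 = 6
R iff (R implies R) = 3 iff 6 = 3
Q iff P = 1 iff 1 = 6
(Q iff P) iff Q = 6 iff 1 = 1
(R iff (R implies R)) iff ((Q iff P) iff Q) = 3 iff 1 = 4

4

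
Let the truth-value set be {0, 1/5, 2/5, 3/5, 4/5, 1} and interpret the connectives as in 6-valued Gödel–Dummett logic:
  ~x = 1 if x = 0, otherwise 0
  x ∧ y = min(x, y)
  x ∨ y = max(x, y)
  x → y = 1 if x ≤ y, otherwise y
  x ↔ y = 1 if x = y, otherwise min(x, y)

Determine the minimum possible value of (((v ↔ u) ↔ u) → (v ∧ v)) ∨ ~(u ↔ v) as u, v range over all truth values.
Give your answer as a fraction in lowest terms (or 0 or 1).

Take u = 1/5, v = 2/5:
v ↔ u = 2/5 ↔ 1/5 = 1/5
(v ↔ u) ↔ u = 1/5 ↔ 1/5 = 1
v ∧ v = 2/5 ∧ 2/5 = 2/5
((v ↔ u) ↔ u) → (v ∧ v) = 1 → 2/5 = 2/5
u ↔ v = 1/5 ↔ 2/5 = 1/5
~(u ↔ v) = ~1/5 = 0
(((v ↔ u) ↔ u) → (v ∧ v)) ∨ ~(u ↔ v) = 2/5 ∨ 0 = 2/5
No assignment yields a value below 2/5, so this is the minimum.

2/5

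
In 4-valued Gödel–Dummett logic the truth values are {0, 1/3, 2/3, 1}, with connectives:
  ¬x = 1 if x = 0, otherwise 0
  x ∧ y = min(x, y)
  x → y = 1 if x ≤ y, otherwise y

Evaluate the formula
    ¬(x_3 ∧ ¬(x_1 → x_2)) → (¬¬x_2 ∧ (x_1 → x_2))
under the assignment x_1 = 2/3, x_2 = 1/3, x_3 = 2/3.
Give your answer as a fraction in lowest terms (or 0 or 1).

x_1 → x_2 = 2/3 → 1/3 = 1/3
¬(x_1 → x_2) = ¬1/3 = 0
x_3 ∧ ¬(x_1 → x_2) = 2/3 ∧ 0 = 0
¬(x_3 ∧ ¬(x_1 → x_2)) = ¬0 = 1
¬x_2 = ¬1/3 = 0
¬¬x_2 = ¬0 = 1
x_1 → x_2 = 2/3 → 1/3 = 1/3
¬¬x_2 ∧ (x_1 → x_2) = 1 ∧ 1/3 = 1/3
¬(x_3 ∧ ¬(x_1 → x_2)) → (¬¬x_2 ∧ (x_1 → x_2)) = 1 → 1/3 = 1/3

1/3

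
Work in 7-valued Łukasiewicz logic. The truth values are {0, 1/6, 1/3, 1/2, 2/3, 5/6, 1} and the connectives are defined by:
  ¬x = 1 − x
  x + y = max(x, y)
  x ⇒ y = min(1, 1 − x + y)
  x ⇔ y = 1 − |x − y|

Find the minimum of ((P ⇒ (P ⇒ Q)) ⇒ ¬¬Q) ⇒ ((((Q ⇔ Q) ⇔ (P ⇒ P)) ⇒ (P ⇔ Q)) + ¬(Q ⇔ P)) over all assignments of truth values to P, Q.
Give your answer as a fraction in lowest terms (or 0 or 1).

Take P = 1/2, Q = 1:
P ⇒ Q = 1/2 ⇒ 1 = 1
P ⇒ (P ⇒ Q) = 1/2 ⇒ 1 = 1
¬Q = ¬1 = 0
¬¬Q = ¬0 = 1
(P ⇒ (P ⇒ Q)) ⇒ ¬¬Q = 1 ⇒ 1 = 1
Q ⇔ Q = 1 ⇔ 1 = 1
P ⇒ P = 1/2 ⇒ 1/2 = 1
(Q ⇔ Q) ⇔ (P ⇒ P) = 1 ⇔ 1 = 1
P ⇔ Q = 1/2 ⇔ 1 = 1/2
((Q ⇔ Q) ⇔ (P ⇒ P)) ⇒ (P ⇔ Q) = 1 ⇒ 1/2 = 1/2
Q ⇔ P = 1 ⇔ 1/2 = 1/2
¬(Q ⇔ P) = ¬1/2 = 1/2
(((Q ⇔ Q) ⇔ (P ⇒ P)) ⇒ (P ⇔ Q)) + ¬(Q ⇔ P) = 1/2 + 1/2 = 1/2
((P ⇒ (P ⇒ Q)) ⇒ ¬¬Q) ⇒ ((((Q ⇔ Q) ⇔ (P ⇒ P)) ⇒ (P ⇔ Q)) + ¬(Q ⇔ P)) = 1 ⇒ 1/2 = 1/2
No assignment yields a value below 1/2, so this is the minimum.

1/2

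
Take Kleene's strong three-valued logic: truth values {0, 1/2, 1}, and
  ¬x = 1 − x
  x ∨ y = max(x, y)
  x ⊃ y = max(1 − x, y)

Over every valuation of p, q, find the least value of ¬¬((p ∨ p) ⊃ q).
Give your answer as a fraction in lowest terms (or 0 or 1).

0

Take p = 1, q = 0:
p ∨ p = 1 ∨ 1 = 1
(p ∨ p) ⊃ q = 1 ⊃ 0 = 0
¬((p ∨ p) ⊃ q) = ¬0 = 1
¬¬((p ∨ p) ⊃ q) = ¬1 = 0
No assignment yields a value below 0, so this is the minimum.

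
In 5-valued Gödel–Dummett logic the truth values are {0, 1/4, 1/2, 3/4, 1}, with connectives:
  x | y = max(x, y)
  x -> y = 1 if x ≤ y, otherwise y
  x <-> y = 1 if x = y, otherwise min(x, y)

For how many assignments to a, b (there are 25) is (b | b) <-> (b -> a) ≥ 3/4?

value 1: 1 assignment (counts)
value 3/4: 3 assignments (counts)
value 1/2: 5 assignments
value 1/4: 7 assignments
value 0: 9 assignments
So 4 of the 25 assignments meet the threshold.

4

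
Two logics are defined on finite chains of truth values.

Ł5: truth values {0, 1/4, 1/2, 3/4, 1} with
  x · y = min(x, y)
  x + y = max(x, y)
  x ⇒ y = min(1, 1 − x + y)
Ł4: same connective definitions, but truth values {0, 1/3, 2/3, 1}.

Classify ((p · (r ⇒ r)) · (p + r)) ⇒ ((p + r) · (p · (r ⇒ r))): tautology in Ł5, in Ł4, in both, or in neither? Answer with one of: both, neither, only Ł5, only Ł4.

both

In Ł5: every assignment gives 1 — tautology.
In Ł4: every assignment gives 1 — tautology.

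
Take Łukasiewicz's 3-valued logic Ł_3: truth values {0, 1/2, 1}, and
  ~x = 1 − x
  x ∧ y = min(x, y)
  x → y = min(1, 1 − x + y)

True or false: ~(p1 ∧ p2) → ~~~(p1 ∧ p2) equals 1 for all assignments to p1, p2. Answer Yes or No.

Yes

p1 = 0, p2 = 0 ↦ 1
p1 = 0, p2 = 1/2 ↦ 1
p1 = 0, p2 = 1 ↦ 1
p1 = 1/2, p2 = 0 ↦ 1
p1 = 1/2, p2 = 1/2 ↦ 1
p1 = 1/2, p2 = 1 ↦ 1
p1 = 1, p2 = 0 ↦ 1
p1 = 1, p2 = 1/2 ↦ 1
p1 = 1, p2 = 1 ↦ 1
Every assignment gives a value ≥ 1.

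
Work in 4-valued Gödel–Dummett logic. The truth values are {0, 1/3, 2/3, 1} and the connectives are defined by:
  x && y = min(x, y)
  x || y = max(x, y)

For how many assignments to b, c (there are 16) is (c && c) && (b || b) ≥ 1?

1

b = 0, c = 0 ↦ 0  <
b = 0, c = 1/3 ↦ 0  <
b = 0, c = 2/3 ↦ 0  <
b = 0, c = 1 ↦ 0  <
b = 1/3, c = 0 ↦ 0  <
b = 1/3, c = 1/3 ↦ 1/3  <
b = 1/3, c = 2/3 ↦ 1/3  <
b = 1/3, c = 1 ↦ 1/3  <
b = 2/3, c = 0 ↦ 0  <
b = 2/3, c = 1/3 ↦ 1/3  <
b = 2/3, c = 2/3 ↦ 2/3  <
b = 2/3, c = 1 ↦ 2/3  <
b = 1, c = 0 ↦ 0  <
b = 1, c = 1/3 ↦ 1/3  <
b = 1, c = 2/3 ↦ 2/3  <
b = 1, c = 1 ↦ 1  ≥
So 1 of the 16 assignments meets the threshold.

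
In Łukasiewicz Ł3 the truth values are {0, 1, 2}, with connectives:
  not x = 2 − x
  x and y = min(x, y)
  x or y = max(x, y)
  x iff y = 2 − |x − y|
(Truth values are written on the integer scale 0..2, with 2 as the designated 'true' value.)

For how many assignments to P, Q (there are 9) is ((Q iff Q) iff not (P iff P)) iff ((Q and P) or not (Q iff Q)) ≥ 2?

5

P = 0, Q = 0 ↦ 2  ≥
P = 0, Q = 1 ↦ 2  ≥
P = 0, Q = 2 ↦ 2  ≥
P = 1, Q = 0 ↦ 2  ≥
P = 1, Q = 1 ↦ 1  <
P = 1, Q = 2 ↦ 1  <
P = 2, Q = 0 ↦ 2  ≥
P = 2, Q = 1 ↦ 1  <
P = 2, Q = 2 ↦ 0  <
So 5 of the 9 assignments meet the threshold.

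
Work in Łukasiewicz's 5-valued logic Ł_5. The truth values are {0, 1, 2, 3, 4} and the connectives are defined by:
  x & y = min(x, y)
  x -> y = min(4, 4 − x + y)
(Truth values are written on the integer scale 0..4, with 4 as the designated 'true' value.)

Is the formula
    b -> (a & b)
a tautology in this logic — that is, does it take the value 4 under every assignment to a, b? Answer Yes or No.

Counterexample: take a = 0, b = 1.
a & b = 0 & 1 = 0
b -> (a & b) = 1 -> 0 = 3
This gives 3 ≠ 4.

No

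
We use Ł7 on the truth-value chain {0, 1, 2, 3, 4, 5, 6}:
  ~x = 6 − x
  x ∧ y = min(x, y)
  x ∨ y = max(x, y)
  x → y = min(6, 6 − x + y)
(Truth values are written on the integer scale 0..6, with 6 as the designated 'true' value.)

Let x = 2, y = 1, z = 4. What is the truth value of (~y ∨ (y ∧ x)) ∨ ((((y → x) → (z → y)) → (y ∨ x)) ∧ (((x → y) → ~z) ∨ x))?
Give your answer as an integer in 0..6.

5

~y = ~1 = 5
y ∧ x = 1 ∧ 2 = 1
~y ∨ (y ∧ x) = 5 ∨ 1 = 5
y → x = 1 → 2 = 6
z → y = 4 → 1 = 3
(y → x) → (z → y) = 6 → 3 = 3
y ∨ x = 1 ∨ 2 = 2
((y → x) → (z → y)) → (y ∨ x) = 3 → 2 = 5
x → y = 2 → 1 = 5
~z = ~4 = 2
(x → y) → ~z = 5 → 2 = 3
((x → y) → ~z) ∨ x = 3 ∨ 2 = 3
(((y → x) → (z → y)) → (y ∨ x)) ∧ (((x → y) → ~z) ∨ x) = 5 ∧ 3 = 3
(~y ∨ (y ∧ x)) ∨ ((((y → x) → (z → y)) → (y ∨ x)) ∧ (((x → y) → ~z) ∨ x)) = 5 ∨ 3 = 5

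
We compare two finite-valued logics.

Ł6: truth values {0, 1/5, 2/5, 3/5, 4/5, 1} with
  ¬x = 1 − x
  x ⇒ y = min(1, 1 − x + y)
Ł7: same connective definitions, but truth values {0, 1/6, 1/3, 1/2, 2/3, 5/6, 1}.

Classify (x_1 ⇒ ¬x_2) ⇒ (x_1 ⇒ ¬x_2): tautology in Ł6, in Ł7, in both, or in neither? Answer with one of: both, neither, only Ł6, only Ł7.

both

In Ł6: every assignment gives 1 — tautology.
In Ł7: every assignment gives 1 — tautology.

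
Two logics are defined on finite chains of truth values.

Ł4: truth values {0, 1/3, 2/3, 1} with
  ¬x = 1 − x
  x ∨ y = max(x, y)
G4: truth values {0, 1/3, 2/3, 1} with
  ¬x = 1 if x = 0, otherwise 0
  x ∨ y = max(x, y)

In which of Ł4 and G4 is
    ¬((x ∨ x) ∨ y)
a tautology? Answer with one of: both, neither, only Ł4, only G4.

In Ł4: at x = 0, y = 1/3 the value is 2/3 — not a tautology.
In G4: at x = 0, y = 1/3 the value is 0 — not a tautology.

neither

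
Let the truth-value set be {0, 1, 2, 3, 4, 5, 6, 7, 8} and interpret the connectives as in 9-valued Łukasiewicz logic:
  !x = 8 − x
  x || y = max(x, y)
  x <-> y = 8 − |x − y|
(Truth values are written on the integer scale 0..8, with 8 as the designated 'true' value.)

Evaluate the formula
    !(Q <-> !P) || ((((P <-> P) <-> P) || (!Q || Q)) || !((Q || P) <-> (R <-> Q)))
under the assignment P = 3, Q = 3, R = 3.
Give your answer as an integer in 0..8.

5

!P = !3 = 5
Q <-> !P = 3 <-> 5 = 6
!(Q <-> !P) = !6 = 2
P <-> P = 3 <-> 3 = 8
(P <-> P) <-> P = 8 <-> 3 = 3
!Q = !3 = 5
!Q || Q = 5 || 3 = 5
((P <-> P) <-> P) || (!Q || Q) = 3 || 5 = 5
Q || P = 3 || 3 = 3
R <-> Q = 3 <-> 3 = 8
(Q || P) <-> (R <-> Q) = 3 <-> 8 = 3
!((Q || P) <-> (R <-> Q)) = !3 = 5
(((P <-> P) <-> P) || (!Q || Q)) || !((Q || P) <-> (R <-> Q)) = 5 || 5 = 5
!(Q <-> !P) || ((((P <-> P) <-> P) || (!Q || Q)) || !((Q || P) <-> (R <-> Q))) = 2 || 5 = 5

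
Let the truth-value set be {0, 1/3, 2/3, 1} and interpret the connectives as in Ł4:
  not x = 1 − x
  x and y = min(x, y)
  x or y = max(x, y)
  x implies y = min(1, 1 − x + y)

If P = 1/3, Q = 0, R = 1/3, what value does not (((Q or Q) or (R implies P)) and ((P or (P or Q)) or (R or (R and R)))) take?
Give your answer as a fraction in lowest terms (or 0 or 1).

2/3

Q or Q = 0 or 0 = 0
R implies P = 1/3 implies 1/3 = 1
(Q or Q) or (R implies P) = 0 or 1 = 1
P or Q = 1/3 or 0 = 1/3
P or (P or Q) = 1/3 or 1/3 = 1/3
R and R = 1/3 and 1/3 = 1/3
R or (R and R) = 1/3 or 1/3 = 1/3
(P or (P or Q)) or (R or (R and R)) = 1/3 or 1/3 = 1/3
((Q or Q) or (R implies P)) and ((P or (P or Q)) or (R or (R and R))) = 1 and 1/3 = 1/3
not (((Q or Q) or (R implies P)) and ((P or (P or Q)) or (R or (R and R)))) = not 1/3 = 2/3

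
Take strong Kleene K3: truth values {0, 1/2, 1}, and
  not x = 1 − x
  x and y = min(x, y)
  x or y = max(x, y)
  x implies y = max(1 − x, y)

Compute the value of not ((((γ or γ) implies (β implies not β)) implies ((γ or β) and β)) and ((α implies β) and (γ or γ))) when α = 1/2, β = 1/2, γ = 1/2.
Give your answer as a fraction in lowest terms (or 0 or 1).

1/2

γ or γ = 1/2 or 1/2 = 1/2
not β = not 1/2 = 1/2
β implies not β = 1/2 implies 1/2 = 1/2
(γ or γ) implies (β implies not β) = 1/2 implies 1/2 = 1/2
γ or β = 1/2 or 1/2 = 1/2
(γ or β) and β = 1/2 and 1/2 = 1/2
((γ or γ) implies (β implies not β)) implies ((γ or β) and β) = 1/2 implies 1/2 = 1/2
α implies β = 1/2 implies 1/2 = 1/2
γ or γ = 1/2 or 1/2 = 1/2
(α implies β) and (γ or γ) = 1/2 and 1/2 = 1/2
(((γ or γ) implies (β implies not β)) implies ((γ or β) and β)) and ((α implies β) and (γ or γ)) = 1/2 and 1/2 = 1/2
not ((((γ or γ) implies (β implies not β)) implies ((γ or β) and β)) and ((α implies β) and (γ or γ))) = not 1/2 = 1/2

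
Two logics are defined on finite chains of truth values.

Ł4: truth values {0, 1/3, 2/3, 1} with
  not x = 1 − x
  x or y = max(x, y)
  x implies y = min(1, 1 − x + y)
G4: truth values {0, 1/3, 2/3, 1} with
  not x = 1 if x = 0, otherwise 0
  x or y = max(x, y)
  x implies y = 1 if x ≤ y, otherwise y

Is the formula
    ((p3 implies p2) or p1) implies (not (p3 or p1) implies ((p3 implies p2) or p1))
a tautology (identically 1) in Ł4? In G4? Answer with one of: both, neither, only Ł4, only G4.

both

In Ł4: every assignment gives 1 — tautology.
In G4: every assignment gives 1 — tautology.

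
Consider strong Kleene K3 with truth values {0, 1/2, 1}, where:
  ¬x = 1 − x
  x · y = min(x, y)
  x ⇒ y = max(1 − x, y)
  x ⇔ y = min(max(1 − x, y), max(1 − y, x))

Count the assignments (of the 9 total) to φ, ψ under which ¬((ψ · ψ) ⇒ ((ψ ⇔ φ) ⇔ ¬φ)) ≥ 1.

2

φ = 0, ψ = 0 ↦ 0  <
φ = 0, ψ = 1/2 ↦ 1/2  <
φ = 0, ψ = 1 ↦ 1  ≥
φ = 1/2, ψ = 0 ↦ 0  <
φ = 1/2, ψ = 1/2 ↦ 1/2  <
φ = 1/2, ψ = 1 ↦ 1/2  <
φ = 1, ψ = 0 ↦ 0  <
φ = 1, ψ = 1/2 ↦ 1/2  <
φ = 1, ψ = 1 ↦ 1  ≥
So 2 of the 9 assignments meet the threshold.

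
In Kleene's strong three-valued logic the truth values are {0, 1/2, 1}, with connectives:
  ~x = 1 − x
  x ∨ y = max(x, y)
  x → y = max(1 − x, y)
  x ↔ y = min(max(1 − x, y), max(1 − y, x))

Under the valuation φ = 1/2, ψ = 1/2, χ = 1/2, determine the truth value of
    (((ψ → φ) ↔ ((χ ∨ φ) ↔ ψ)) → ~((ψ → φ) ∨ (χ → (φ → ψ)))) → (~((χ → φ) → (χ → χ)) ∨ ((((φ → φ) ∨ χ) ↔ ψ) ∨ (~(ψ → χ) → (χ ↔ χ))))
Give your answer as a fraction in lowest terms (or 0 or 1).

1/2

ψ → φ = 1/2 → 1/2 = 1/2
χ ∨ φ = 1/2 ∨ 1/2 = 1/2
(χ ∨ φ) ↔ ψ = 1/2 ↔ 1/2 = 1/2
(ψ → φ) ↔ ((χ ∨ φ) ↔ ψ) = 1/2 ↔ 1/2 = 1/2
ψ → φ = 1/2 → 1/2 = 1/2
φ → ψ = 1/2 → 1/2 = 1/2
χ → (φ → ψ) = 1/2 → 1/2 = 1/2
(ψ → φ) ∨ (χ → (φ → ψ)) = 1/2 ∨ 1/2 = 1/2
~((ψ → φ) ∨ (χ → (φ → ψ))) = ~1/2 = 1/2
((ψ → φ) ↔ ((χ ∨ φ) ↔ ψ)) → ~((ψ → φ) ∨ (χ → (φ → ψ))) = 1/2 → 1/2 = 1/2
χ → φ = 1/2 → 1/2 = 1/2
χ → χ = 1/2 → 1/2 = 1/2
(χ → φ) → (χ → χ) = 1/2 → 1/2 = 1/2
~((χ → φ) → (χ → χ)) = ~1/2 = 1/2
φ → φ = 1/2 → 1/2 = 1/2
(φ → φ) ∨ χ = 1/2 ∨ 1/2 = 1/2
((φ → φ) ∨ χ) ↔ ψ = 1/2 ↔ 1/2 = 1/2
ψ → χ = 1/2 → 1/2 = 1/2
~(ψ → χ) = ~1/2 = 1/2
χ ↔ χ = 1/2 ↔ 1/2 = 1/2
~(ψ → χ) → (χ ↔ χ) = 1/2 → 1/2 = 1/2
(((φ → φ) ∨ χ) ↔ ψ) ∨ (~(ψ → χ) → (χ ↔ χ)) = 1/2 ∨ 1/2 = 1/2
~((χ → φ) → (χ → χ)) ∨ ((((φ → φ) ∨ χ) ↔ ψ) ∨ (~(ψ → χ) → (χ ↔ χ))) = 1/2 ∨ 1/2 = 1/2
(((ψ → φ) ↔ ((χ ∨ φ) ↔ ψ)) → ~((ψ → φ) ∨ (χ → (φ → ψ)))) → (~((χ → φ) → (χ → χ)) ∨ ((((φ → φ) ∨ χ) ↔ ψ) ∨ (~(ψ → χ) → (χ ↔ χ)))) = 1/2 → 1/2 = 1/2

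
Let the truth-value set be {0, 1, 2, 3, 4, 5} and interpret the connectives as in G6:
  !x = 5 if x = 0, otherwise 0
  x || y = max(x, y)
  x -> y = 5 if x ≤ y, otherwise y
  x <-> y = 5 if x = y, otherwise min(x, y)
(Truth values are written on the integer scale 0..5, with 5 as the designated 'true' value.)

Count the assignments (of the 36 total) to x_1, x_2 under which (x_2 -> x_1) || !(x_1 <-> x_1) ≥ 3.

24

value 5: 21 assignments (counts)
value 4: 1 assignment (counts)
value 3: 2 assignments (counts)
value 2: 3 assignments
value 1: 4 assignments
value 0: 5 assignments
So 24 of the 36 assignments meet the threshold.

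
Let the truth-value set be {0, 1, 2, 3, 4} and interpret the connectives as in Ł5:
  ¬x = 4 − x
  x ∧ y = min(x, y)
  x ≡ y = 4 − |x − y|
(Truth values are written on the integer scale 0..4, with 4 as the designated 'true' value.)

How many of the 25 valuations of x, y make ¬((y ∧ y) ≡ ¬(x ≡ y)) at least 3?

value 4: 2 assignments (counts)
value 3: 3 assignments (counts)
value 2: 6 assignments
value 1: 7 assignments
value 0: 7 assignments
So 5 of the 25 assignments meet the threshold.

5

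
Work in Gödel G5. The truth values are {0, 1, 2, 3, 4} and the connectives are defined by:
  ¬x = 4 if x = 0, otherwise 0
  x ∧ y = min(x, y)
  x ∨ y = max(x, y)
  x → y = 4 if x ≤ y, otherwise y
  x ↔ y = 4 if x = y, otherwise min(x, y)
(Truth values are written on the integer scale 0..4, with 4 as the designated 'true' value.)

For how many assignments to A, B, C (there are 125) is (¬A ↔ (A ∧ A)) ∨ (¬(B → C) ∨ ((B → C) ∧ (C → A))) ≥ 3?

value 4: 55 assignments (counts)
value 3: 7 assignments (counts)
value 2: 16 assignments
value 1: 27 assignments
value 0: 20 assignments
So 62 of the 125 assignments meet the threshold.

62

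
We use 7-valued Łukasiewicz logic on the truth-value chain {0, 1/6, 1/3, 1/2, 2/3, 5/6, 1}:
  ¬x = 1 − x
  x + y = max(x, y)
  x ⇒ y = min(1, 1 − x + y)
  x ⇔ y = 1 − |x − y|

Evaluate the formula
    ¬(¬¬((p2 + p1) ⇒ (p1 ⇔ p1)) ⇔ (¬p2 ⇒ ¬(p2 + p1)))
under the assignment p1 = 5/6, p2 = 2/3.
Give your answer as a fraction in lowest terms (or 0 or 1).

1/6

p2 + p1 = 2/3 + 5/6 = 5/6
p1 ⇔ p1 = 5/6 ⇔ 5/6 = 1
(p2 + p1) ⇒ (p1 ⇔ p1) = 5/6 ⇒ 1 = 1
¬((p2 + p1) ⇒ (p1 ⇔ p1)) = ¬1 = 0
¬¬((p2 + p1) ⇒ (p1 ⇔ p1)) = ¬0 = 1
¬p2 = ¬2/3 = 1/3
p2 + p1 = 2/3 + 5/6 = 5/6
¬(p2 + p1) = ¬5/6 = 1/6
¬p2 ⇒ ¬(p2 + p1) = 1/3 ⇒ 1/6 = 5/6
¬¬((p2 + p1) ⇒ (p1 ⇔ p1)) ⇔ (¬p2 ⇒ ¬(p2 + p1)) = 1 ⇔ 5/6 = 5/6
¬(¬¬((p2 + p1) ⇒ (p1 ⇔ p1)) ⇔ (¬p2 ⇒ ¬(p2 + p1))) = ¬5/6 = 1/6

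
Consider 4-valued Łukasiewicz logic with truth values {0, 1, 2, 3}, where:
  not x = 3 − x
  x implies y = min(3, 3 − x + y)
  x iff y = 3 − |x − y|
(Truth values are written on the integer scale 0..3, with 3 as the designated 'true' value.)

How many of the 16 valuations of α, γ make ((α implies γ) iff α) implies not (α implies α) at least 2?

α = 0, γ = 0 ↦ 3  ≥
α = 0, γ = 1 ↦ 3  ≥
α = 0, γ = 2 ↦ 3  ≥
α = 0, γ = 3 ↦ 3  ≥
α = 1, γ = 0 ↦ 1  <
α = 1, γ = 1 ↦ 2  ≥
α = 1, γ = 2 ↦ 2  ≥
α = 1, γ = 3 ↦ 2  ≥
α = 2, γ = 0 ↦ 1  <
α = 2, γ = 1 ↦ 0  <
α = 2, γ = 2 ↦ 1  <
α = 2, γ = 3 ↦ 1  <
α = 3, γ = 0 ↦ 3  ≥
α = 3, γ = 1 ↦ 2  ≥
α = 3, γ = 2 ↦ 1  <
α = 3, γ = 3 ↦ 0  <
So 9 of the 16 assignments meet the threshold.

9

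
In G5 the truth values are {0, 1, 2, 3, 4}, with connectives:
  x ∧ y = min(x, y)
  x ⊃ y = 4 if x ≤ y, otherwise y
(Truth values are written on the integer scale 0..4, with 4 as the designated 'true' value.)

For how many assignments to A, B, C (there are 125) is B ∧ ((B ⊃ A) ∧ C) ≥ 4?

1

value 4: 1 assignment (counts)
value 3: 7 assignments
value 2: 19 assignments
value 1: 37 assignments
value 0: 61 assignments
So 1 of the 125 assignments meets the threshold.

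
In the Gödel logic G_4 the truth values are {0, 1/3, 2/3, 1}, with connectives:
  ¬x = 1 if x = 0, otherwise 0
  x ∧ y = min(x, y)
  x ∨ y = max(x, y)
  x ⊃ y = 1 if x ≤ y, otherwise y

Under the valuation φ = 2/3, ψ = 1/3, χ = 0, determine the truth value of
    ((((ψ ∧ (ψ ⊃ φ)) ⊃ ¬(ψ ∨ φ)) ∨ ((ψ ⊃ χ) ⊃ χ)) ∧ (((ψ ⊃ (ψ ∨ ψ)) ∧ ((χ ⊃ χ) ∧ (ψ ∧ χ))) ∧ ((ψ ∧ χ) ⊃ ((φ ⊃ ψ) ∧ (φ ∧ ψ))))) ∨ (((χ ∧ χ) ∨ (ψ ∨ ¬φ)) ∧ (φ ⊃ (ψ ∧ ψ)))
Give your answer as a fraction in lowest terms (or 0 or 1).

ψ ⊃ φ = 1/3 ⊃ 2/3 = 1
ψ ∧ (ψ ⊃ φ) = 1/3 ∧ 1 = 1/3
ψ ∨ φ = 1/3 ∨ 2/3 = 2/3
¬(ψ ∨ φ) = ¬2/3 = 0
(ψ ∧ (ψ ⊃ φ)) ⊃ ¬(ψ ∨ φ) = 1/3 ⊃ 0 = 0
ψ ⊃ χ = 1/3 ⊃ 0 = 0
(ψ ⊃ χ) ⊃ χ = 0 ⊃ 0 = 1
((ψ ∧ (ψ ⊃ φ)) ⊃ ¬(ψ ∨ φ)) ∨ ((ψ ⊃ χ) ⊃ χ) = 0 ∨ 1 = 1
ψ ∨ ψ = 1/3 ∨ 1/3 = 1/3
ψ ⊃ (ψ ∨ ψ) = 1/3 ⊃ 1/3 = 1
χ ⊃ χ = 0 ⊃ 0 = 1
ψ ∧ χ = 1/3 ∧ 0 = 0
(χ ⊃ χ) ∧ (ψ ∧ χ) = 1 ∧ 0 = 0
(ψ ⊃ (ψ ∨ ψ)) ∧ ((χ ⊃ χ) ∧ (ψ ∧ χ)) = 1 ∧ 0 = 0
ψ ∧ χ = 1/3 ∧ 0 = 0
φ ⊃ ψ = 2/3 ⊃ 1/3 = 1/3
φ ∧ ψ = 2/3 ∧ 1/3 = 1/3
(φ ⊃ ψ) ∧ (φ ∧ ψ) = 1/3 ∧ 1/3 = 1/3
(ψ ∧ χ) ⊃ ((φ ⊃ ψ) ∧ (φ ∧ ψ)) = 0 ⊃ 1/3 = 1
((ψ ⊃ (ψ ∨ ψ)) ∧ ((χ ⊃ χ) ∧ (ψ ∧ χ))) ∧ ((ψ ∧ χ) ⊃ ((φ ⊃ ψ) ∧ (φ ∧ ψ))) = 0 ∧ 1 = 0
(((ψ ∧ (ψ ⊃ φ)) ⊃ ¬(ψ ∨ φ)) ∨ ((ψ ⊃ χ) ⊃ χ)) ∧ (((ψ ⊃ (ψ ∨ ψ)) ∧ ((χ ⊃ χ) ∧ (ψ ∧ χ))) ∧ ((ψ ∧ χ) ⊃ ((φ ⊃ ψ) ∧ (φ ∧ ψ)))) = 1 ∧ 0 = 0
χ ∧ χ = 0 ∧ 0 = 0
¬φ = ¬2/3 = 0
ψ ∨ ¬φ = 1/3 ∨ 0 = 1/3
(χ ∧ χ) ∨ (ψ ∨ ¬φ) = 0 ∨ 1/3 = 1/3
ψ ∧ ψ = 1/3 ∧ 1/3 = 1/3
φ ⊃ (ψ ∧ ψ) = 2/3 ⊃ 1/3 = 1/3
((χ ∧ χ) ∨ (ψ ∨ ¬φ)) ∧ (φ ⊃ (ψ ∧ ψ)) = 1/3 ∧ 1/3 = 1/3
((((ψ ∧ (ψ ⊃ φ)) ⊃ ¬(ψ ∨ φ)) ∨ ((ψ ⊃ χ) ⊃ χ)) ∧ (((ψ ⊃ (ψ ∨ ψ)) ∧ ((χ ⊃ χ) ∧ (ψ ∧ χ))) ∧ ((ψ ∧ χ) ⊃ ((φ ⊃ ψ) ∧ (φ ∧ ψ))))) ∨ (((χ ∧ χ) ∨ (ψ ∨ ¬φ)) ∧ (φ ⊃ (ψ ∧ ψ))) = 0 ∨ 1/3 = 1/3

1/3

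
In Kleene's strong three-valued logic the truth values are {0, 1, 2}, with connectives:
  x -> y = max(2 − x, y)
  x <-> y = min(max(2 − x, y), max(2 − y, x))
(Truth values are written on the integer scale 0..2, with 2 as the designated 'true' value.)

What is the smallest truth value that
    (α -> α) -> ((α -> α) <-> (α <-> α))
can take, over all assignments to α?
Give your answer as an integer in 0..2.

Take α = 1:
α -> α = 1 -> 1 = 1
α -> α = 1 -> 1 = 1
α <-> α = 1 <-> 1 = 1
(α -> α) <-> (α <-> α) = 1 <-> 1 = 1
(α -> α) -> ((α -> α) <-> (α <-> α)) = 1 -> 1 = 1
No assignment yields a value below 1, so this is the minimum.

1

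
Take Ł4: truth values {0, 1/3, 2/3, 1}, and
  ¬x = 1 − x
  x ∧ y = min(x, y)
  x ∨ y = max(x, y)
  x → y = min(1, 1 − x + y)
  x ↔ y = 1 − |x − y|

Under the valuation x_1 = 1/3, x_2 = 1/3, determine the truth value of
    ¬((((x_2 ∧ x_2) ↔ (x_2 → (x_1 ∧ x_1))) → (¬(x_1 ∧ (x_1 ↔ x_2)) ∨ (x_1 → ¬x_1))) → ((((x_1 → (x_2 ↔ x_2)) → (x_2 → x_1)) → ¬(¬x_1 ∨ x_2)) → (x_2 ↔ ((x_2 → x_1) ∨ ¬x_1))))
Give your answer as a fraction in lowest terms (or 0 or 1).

0

x_2 ∧ x_2 = 1/3 ∧ 1/3 = 1/3
x_1 ∧ x_1 = 1/3 ∧ 1/3 = 1/3
x_2 → (x_1 ∧ x_1) = 1/3 → 1/3 = 1
(x_2 ∧ x_2) ↔ (x_2 → (x_1 ∧ x_1)) = 1/3 ↔ 1 = 1/3
x_1 ↔ x_2 = 1/3 ↔ 1/3 = 1
x_1 ∧ (x_1 ↔ x_2) = 1/3 ∧ 1 = 1/3
¬(x_1 ∧ (x_1 ↔ x_2)) = ¬1/3 = 2/3
¬x_1 = ¬1/3 = 2/3
x_1 → ¬x_1 = 1/3 → 2/3 = 1
¬(x_1 ∧ (x_1 ↔ x_2)) ∨ (x_1 → ¬x_1) = 2/3 ∨ 1 = 1
((x_2 ∧ x_2) ↔ (x_2 → (x_1 ∧ x_1))) → (¬(x_1 ∧ (x_1 ↔ x_2)) ∨ (x_1 → ¬x_1)) = 1/3 → 1 = 1
x_2 ↔ x_2 = 1/3 ↔ 1/3 = 1
x_1 → (x_2 ↔ x_2) = 1/3 → 1 = 1
x_2 → x_1 = 1/3 → 1/3 = 1
(x_1 → (x_2 ↔ x_2)) → (x_2 → x_1) = 1 → 1 = 1
¬x_1 = ¬1/3 = 2/3
¬x_1 ∨ x_2 = 2/3 ∨ 1/3 = 2/3
¬(¬x_1 ∨ x_2) = ¬2/3 = 1/3
((x_1 → (x_2 ↔ x_2)) → (x_2 → x_1)) → ¬(¬x_1 ∨ x_2) = 1 → 1/3 = 1/3
x_2 → x_1 = 1/3 → 1/3 = 1
¬x_1 = ¬1/3 = 2/3
(x_2 → x_1) ∨ ¬x_1 = 1 ∨ 2/3 = 1
x_2 ↔ ((x_2 → x_1) ∨ ¬x_1) = 1/3 ↔ 1 = 1/3
(((x_1 → (x_2 ↔ x_2)) → (x_2 → x_1)) → ¬(¬x_1 ∨ x_2)) → (x_2 ↔ ((x_2 → x_1) ∨ ¬x_1)) = 1/3 → 1/3 = 1
(((x_2 ∧ x_2) ↔ (x_2 → (x_1 ∧ x_1))) → (¬(x_1 ∧ (x_1 ↔ x_2)) ∨ (x_1 → ¬x_1))) → ((((x_1 → (x_2 ↔ x_2)) → (x_2 → x_1)) → ¬(¬x_1 ∨ x_2)) → (x_2 ↔ ((x_2 → x_1) ∨ ¬x_1))) = 1 → 1 = 1
¬((((x_2 ∧ x_2) ↔ (x_2 → (x_1 ∧ x_1))) → (¬(x_1 ∧ (x_1 ↔ x_2)) ∨ (x_1 → ¬x_1))) → ((((x_1 → (x_2 ↔ x_2)) → (x_2 → x_1)) → ¬(¬x_1 ∨ x_2)) → (x_2 ↔ ((x_2 → x_1) ∨ ¬x_1)))) = ¬1 = 0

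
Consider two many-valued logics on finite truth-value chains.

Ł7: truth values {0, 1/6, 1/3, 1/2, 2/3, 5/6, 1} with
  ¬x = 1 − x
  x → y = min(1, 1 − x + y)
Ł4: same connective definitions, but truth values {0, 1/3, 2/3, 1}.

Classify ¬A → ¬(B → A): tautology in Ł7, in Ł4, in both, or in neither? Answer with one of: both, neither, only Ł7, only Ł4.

In Ł7: at A = 0, B = 0 the value is 0 — not a tautology.
In Ł4: at A = 0, B = 0 the value is 0 — not a tautology.

neither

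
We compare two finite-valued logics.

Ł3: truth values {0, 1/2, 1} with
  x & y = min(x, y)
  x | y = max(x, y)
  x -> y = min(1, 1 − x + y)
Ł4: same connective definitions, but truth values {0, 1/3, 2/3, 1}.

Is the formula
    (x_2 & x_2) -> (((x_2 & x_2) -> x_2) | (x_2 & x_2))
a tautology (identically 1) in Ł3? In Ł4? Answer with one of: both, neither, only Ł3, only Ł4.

both

In Ł3: every assignment gives 1 — tautology.
In Ł4: every assignment gives 1 — tautology.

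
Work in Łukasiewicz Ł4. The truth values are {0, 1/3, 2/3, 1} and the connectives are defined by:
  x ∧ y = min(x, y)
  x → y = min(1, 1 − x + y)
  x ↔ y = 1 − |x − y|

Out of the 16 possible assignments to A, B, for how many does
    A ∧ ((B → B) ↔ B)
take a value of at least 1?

A = 0, B = 0 ↦ 0  <
A = 0, B = 1/3 ↦ 0  <
A = 0, B = 2/3 ↦ 0  <
A = 0, B = 1 ↦ 0  <
A = 1/3, B = 0 ↦ 0  <
A = 1/3, B = 1/3 ↦ 1/3  <
A = 1/3, B = 2/3 ↦ 1/3  <
A = 1/3, B = 1 ↦ 1/3  <
A = 2/3, B = 0 ↦ 0  <
A = 2/3, B = 1/3 ↦ 1/3  <
A = 2/3, B = 2/3 ↦ 2/3  <
A = 2/3, B = 1 ↦ 2/3  <
A = 1, B = 0 ↦ 0  <
A = 1, B = 1/3 ↦ 1/3  <
A = 1, B = 2/3 ↦ 2/3  <
A = 1, B = 1 ↦ 1  ≥
So 1 of the 16 assignments meets the threshold.

1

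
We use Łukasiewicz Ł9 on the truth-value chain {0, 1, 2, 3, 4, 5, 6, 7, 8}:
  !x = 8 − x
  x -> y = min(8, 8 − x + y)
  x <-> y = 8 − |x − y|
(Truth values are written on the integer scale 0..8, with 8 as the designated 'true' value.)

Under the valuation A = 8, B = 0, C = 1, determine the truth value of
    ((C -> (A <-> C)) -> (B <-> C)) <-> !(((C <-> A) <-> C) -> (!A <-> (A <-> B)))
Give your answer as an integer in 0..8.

A <-> C = 8 <-> 1 = 1
C -> (A <-> C) = 1 -> 1 = 8
B <-> C = 0 <-> 1 = 7
(C -> (A <-> C)) -> (B <-> C) = 8 -> 7 = 7
C <-> A = 1 <-> 8 = 1
(C <-> A) <-> C = 1 <-> 1 = 8
!A = !8 = 0
A <-> B = 8 <-> 0 = 0
!A <-> (A <-> B) = 0 <-> 0 = 8
((C <-> A) <-> C) -> (!A <-> (A <-> B)) = 8 -> 8 = 8
!(((C <-> A) <-> C) -> (!A <-> (A <-> B))) = !8 = 0
((C -> (A <-> C)) -> (B <-> C)) <-> !(((C <-> A) <-> C) -> (!A <-> (A <-> B))) = 7 <-> 0 = 1

1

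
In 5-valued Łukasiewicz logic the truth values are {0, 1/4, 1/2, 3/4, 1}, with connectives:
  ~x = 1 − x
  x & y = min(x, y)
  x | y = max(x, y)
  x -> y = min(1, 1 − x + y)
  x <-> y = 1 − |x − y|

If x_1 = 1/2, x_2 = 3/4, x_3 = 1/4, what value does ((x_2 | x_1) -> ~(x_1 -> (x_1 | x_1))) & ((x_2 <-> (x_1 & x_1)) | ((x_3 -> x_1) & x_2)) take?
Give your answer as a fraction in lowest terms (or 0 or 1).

x_2 | x_1 = 3/4 | 1/2 = 3/4
x_1 | x_1 = 1/2 | 1/2 = 1/2
x_1 -> (x_1 | x_1) = 1/2 -> 1/2 = 1
~(x_1 -> (x_1 | x_1)) = ~1 = 0
(x_2 | x_1) -> ~(x_1 -> (x_1 | x_1)) = 3/4 -> 0 = 1/4
x_1 & x_1 = 1/2 & 1/2 = 1/2
x_2 <-> (x_1 & x_1) = 3/4 <-> 1/2 = 3/4
x_3 -> x_1 = 1/4 -> 1/2 = 1
(x_3 -> x_1) & x_2 = 1 & 3/4 = 3/4
(x_2 <-> (x_1 & x_1)) | ((x_3 -> x_1) & x_2) = 3/4 | 3/4 = 3/4
((x_2 | x_1) -> ~(x_1 -> (x_1 | x_1))) & ((x_2 <-> (x_1 & x_1)) | ((x_3 -> x_1) & x_2)) = 1/4 & 3/4 = 1/4

1/4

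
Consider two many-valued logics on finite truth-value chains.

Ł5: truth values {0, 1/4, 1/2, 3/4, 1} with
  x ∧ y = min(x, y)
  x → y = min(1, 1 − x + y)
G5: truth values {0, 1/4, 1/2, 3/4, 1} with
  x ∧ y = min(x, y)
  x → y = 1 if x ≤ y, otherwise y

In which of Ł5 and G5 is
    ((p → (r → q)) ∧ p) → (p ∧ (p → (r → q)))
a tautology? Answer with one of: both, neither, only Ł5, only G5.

both

In Ł5: every assignment gives 1 — tautology.
In G5: every assignment gives 1 — tautology.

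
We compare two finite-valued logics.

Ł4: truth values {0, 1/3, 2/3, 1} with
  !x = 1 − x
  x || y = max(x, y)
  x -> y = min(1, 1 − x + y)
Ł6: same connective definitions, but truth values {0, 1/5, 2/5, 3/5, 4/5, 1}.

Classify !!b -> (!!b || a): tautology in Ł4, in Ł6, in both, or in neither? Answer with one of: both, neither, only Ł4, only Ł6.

both

In Ł4: every assignment gives 1 — tautology.
In Ł6: every assignment gives 1 — tautology.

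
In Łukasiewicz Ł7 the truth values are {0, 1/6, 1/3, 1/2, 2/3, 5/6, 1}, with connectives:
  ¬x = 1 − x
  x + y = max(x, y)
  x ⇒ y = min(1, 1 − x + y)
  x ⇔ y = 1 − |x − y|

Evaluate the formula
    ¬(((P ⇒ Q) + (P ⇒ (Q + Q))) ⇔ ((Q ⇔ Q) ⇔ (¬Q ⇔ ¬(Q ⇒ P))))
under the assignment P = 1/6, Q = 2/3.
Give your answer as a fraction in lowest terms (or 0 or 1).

1/6

P ⇒ Q = 1/6 ⇒ 2/3 = 1
Q + Q = 2/3 + 2/3 = 2/3
P ⇒ (Q + Q) = 1/6 ⇒ 2/3 = 1
(P ⇒ Q) + (P ⇒ (Q + Q)) = 1 + 1 = 1
Q ⇔ Q = 2/3 ⇔ 2/3 = 1
¬Q = ¬2/3 = 1/3
Q ⇒ P = 2/3 ⇒ 1/6 = 1/2
¬(Q ⇒ P) = ¬1/2 = 1/2
¬Q ⇔ ¬(Q ⇒ P) = 1/3 ⇔ 1/2 = 5/6
(Q ⇔ Q) ⇔ (¬Q ⇔ ¬(Q ⇒ P)) = 1 ⇔ 5/6 = 5/6
((P ⇒ Q) + (P ⇒ (Q + Q))) ⇔ ((Q ⇔ Q) ⇔ (¬Q ⇔ ¬(Q ⇒ P))) = 1 ⇔ 5/6 = 5/6
¬(((P ⇒ Q) + (P ⇒ (Q + Q))) ⇔ ((Q ⇔ Q) ⇔ (¬Q ⇔ ¬(Q ⇒ P)))) = ¬5/6 = 1/6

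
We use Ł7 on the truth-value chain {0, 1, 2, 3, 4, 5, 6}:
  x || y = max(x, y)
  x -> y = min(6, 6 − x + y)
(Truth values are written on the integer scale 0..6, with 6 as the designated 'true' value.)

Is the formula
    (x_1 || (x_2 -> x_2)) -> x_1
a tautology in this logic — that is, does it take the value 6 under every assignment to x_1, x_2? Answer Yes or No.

No

Counterexample: take x_1 = 0, x_2 = 0.
x_2 -> x_2 = 0 -> 0 = 6
x_1 || (x_2 -> x_2) = 0 || 6 = 6
(x_1 || (x_2 -> x_2)) -> x_1 = 6 -> 0 = 0
This gives 0 ≠ 6.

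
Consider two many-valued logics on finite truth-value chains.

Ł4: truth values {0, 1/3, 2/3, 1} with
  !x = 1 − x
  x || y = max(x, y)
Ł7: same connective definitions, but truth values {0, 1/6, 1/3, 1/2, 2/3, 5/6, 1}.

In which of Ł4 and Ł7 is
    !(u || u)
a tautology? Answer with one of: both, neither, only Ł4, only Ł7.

neither

In Ł4: at u = 1/3 the value is 2/3 — not a tautology.
In Ł7: at u = 1/6 the value is 5/6 — not a tautology.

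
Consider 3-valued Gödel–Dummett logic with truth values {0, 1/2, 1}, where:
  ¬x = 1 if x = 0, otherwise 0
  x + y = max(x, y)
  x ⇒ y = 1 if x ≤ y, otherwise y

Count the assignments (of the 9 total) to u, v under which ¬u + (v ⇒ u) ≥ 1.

u = 0, v = 0 ↦ 1  ≥
u = 0, v = 1/2 ↦ 1  ≥
u = 0, v = 1 ↦ 1  ≥
u = 1/2, v = 0 ↦ 1  ≥
u = 1/2, v = 1/2 ↦ 1  ≥
u = 1/2, v = 1 ↦ 1/2  <
u = 1, v = 0 ↦ 1  ≥
u = 1, v = 1/2 ↦ 1  ≥
u = 1, v = 1 ↦ 1  ≥
So 8 of the 9 assignments meet the threshold.

8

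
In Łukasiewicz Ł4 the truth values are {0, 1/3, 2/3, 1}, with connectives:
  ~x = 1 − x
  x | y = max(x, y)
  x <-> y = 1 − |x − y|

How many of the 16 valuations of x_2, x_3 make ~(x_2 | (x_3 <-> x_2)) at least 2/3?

x_2 = 0, x_3 = 0 ↦ 0  <
x_2 = 0, x_3 = 1/3 ↦ 1/3  <
x_2 = 0, x_3 = 2/3 ↦ 2/3  ≥
x_2 = 0, x_3 = 1 ↦ 1  ≥
x_2 = 1/3, x_3 = 0 ↦ 1/3  <
x_2 = 1/3, x_3 = 1/3 ↦ 0  <
x_2 = 1/3, x_3 = 2/3 ↦ 1/3  <
x_2 = 1/3, x_3 = 1 ↦ 2/3  ≥
x_2 = 2/3, x_3 = 0 ↦ 1/3  <
x_2 = 2/3, x_3 = 1/3 ↦ 1/3  <
x_2 = 2/3, x_3 = 2/3 ↦ 0  <
x_2 = 2/3, x_3 = 1 ↦ 1/3  <
x_2 = 1, x_3 = 0 ↦ 0  <
x_2 = 1, x_3 = 1/3 ↦ 0  <
x_2 = 1, x_3 = 2/3 ↦ 0  <
x_2 = 1, x_3 = 1 ↦ 0  <
So 3 of the 16 assignments meet the threshold.

3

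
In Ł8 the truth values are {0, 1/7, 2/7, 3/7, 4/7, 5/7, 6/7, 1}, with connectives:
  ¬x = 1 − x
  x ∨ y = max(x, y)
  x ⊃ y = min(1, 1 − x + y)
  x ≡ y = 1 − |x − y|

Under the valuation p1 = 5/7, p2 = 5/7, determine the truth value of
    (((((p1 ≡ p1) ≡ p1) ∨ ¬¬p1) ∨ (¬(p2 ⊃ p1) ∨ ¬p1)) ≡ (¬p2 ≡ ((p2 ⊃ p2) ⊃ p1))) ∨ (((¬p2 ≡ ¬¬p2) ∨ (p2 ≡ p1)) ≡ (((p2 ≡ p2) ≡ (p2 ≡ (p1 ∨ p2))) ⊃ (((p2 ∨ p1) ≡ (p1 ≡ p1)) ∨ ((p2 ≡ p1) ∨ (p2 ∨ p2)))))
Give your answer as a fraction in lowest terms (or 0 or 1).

1

p1 ≡ p1 = 5/7 ≡ 5/7 = 1
(p1 ≡ p1) ≡ p1 = 1 ≡ 5/7 = 5/7
¬p1 = ¬5/7 = 2/7
¬¬p1 = ¬2/7 = 5/7
((p1 ≡ p1) ≡ p1) ∨ ¬¬p1 = 5/7 ∨ 5/7 = 5/7
p2 ⊃ p1 = 5/7 ⊃ 5/7 = 1
¬(p2 ⊃ p1) = ¬1 = 0
¬p1 = ¬5/7 = 2/7
¬(p2 ⊃ p1) ∨ ¬p1 = 0 ∨ 2/7 = 2/7
(((p1 ≡ p1) ≡ p1) ∨ ¬¬p1) ∨ (¬(p2 ⊃ p1) ∨ ¬p1) = 5/7 ∨ 2/7 = 5/7
¬p2 = ¬5/7 = 2/7
p2 ⊃ p2 = 5/7 ⊃ 5/7 = 1
(p2 ⊃ p2) ⊃ p1 = 1 ⊃ 5/7 = 5/7
¬p2 ≡ ((p2 ⊃ p2) ⊃ p1) = 2/7 ≡ 5/7 = 4/7
((((p1 ≡ p1) ≡ p1) ∨ ¬¬p1) ∨ (¬(p2 ⊃ p1) ∨ ¬p1)) ≡ (¬p2 ≡ ((p2 ⊃ p2) ⊃ p1)) = 5/7 ≡ 4/7 = 6/7
¬p2 = ¬5/7 = 2/7
¬p2 = ¬5/7 = 2/7
¬¬p2 = ¬2/7 = 5/7
¬p2 ≡ ¬¬p2 = 2/7 ≡ 5/7 = 4/7
p2 ≡ p1 = 5/7 ≡ 5/7 = 1
(¬p2 ≡ ¬¬p2) ∨ (p2 ≡ p1) = 4/7 ∨ 1 = 1
p2 ≡ p2 = 5/7 ≡ 5/7 = 1
p1 ∨ p2 = 5/7 ∨ 5/7 = 5/7
p2 ≡ (p1 ∨ p2) = 5/7 ≡ 5/7 = 1
(p2 ≡ p2) ≡ (p2 ≡ (p1 ∨ p2)) = 1 ≡ 1 = 1
p2 ∨ p1 = 5/7 ∨ 5/7 = 5/7
p1 ≡ p1 = 5/7 ≡ 5/7 = 1
(p2 ∨ p1) ≡ (p1 ≡ p1) = 5/7 ≡ 1 = 5/7
p2 ≡ p1 = 5/7 ≡ 5/7 = 1
p2 ∨ p2 = 5/7 ∨ 5/7 = 5/7
(p2 ≡ p1) ∨ (p2 ∨ p2) = 1 ∨ 5/7 = 1
((p2 ∨ p1) ≡ (p1 ≡ p1)) ∨ ((p2 ≡ p1) ∨ (p2 ∨ p2)) = 5/7 ∨ 1 = 1
((p2 ≡ p2) ≡ (p2 ≡ (p1 ∨ p2))) ⊃ (((p2 ∨ p1) ≡ (p1 ≡ p1)) ∨ ((p2 ≡ p1) ∨ (p2 ∨ p2))) = 1 ⊃ 1 = 1
((¬p2 ≡ ¬¬p2) ∨ (p2 ≡ p1)) ≡ (((p2 ≡ p2) ≡ (p2 ≡ (p1 ∨ p2))) ⊃ (((p2 ∨ p1) ≡ (p1 ≡ p1)) ∨ ((p2 ≡ p1) ∨ (p2 ∨ p2)))) = 1 ≡ 1 = 1
(((((p1 ≡ p1) ≡ p1) ∨ ¬¬p1) ∨ (¬(p2 ⊃ p1) ∨ ¬p1)) ≡ (¬p2 ≡ ((p2 ⊃ p2) ⊃ p1))) ∨ (((¬p2 ≡ ¬¬p2) ∨ (p2 ≡ p1)) ≡ (((p2 ≡ p2) ≡ (p2 ≡ (p1 ∨ p2))) ⊃ (((p2 ∨ p1) ≡ (p1 ≡ p1)) ∨ ((p2 ≡ p1) ∨ (p2 ∨ p2))))) = 6/7 ∨ 1 = 1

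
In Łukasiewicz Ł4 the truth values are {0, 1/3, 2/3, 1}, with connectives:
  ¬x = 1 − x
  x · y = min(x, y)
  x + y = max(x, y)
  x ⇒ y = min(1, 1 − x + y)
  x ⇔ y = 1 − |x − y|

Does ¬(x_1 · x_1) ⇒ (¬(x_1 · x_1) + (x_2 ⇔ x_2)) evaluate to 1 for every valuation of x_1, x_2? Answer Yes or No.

x_1 = 0, x_2 = 0 ↦ 1
x_1 = 0, x_2 = 1/3 ↦ 1
x_1 = 0, x_2 = 2/3 ↦ 1
x_1 = 0, x_2 = 1 ↦ 1
x_1 = 1/3, x_2 = 0 ↦ 1
x_1 = 1/3, x_2 = 1/3 ↦ 1
x_1 = 1/3, x_2 = 2/3 ↦ 1
x_1 = 1/3, x_2 = 1 ↦ 1
x_1 = 2/3, x_2 = 0 ↦ 1
x_1 = 2/3, x_2 = 1/3 ↦ 1
x_1 = 2/3, x_2 = 2/3 ↦ 1
x_1 = 2/3, x_2 = 1 ↦ 1
x_1 = 1, x_2 = 0 ↦ 1
x_1 = 1, x_2 = 1/3 ↦ 1
x_1 = 1, x_2 = 2/3 ↦ 1
x_1 = 1, x_2 = 1 ↦ 1
Every assignment gives a value ≥ 1.

Yes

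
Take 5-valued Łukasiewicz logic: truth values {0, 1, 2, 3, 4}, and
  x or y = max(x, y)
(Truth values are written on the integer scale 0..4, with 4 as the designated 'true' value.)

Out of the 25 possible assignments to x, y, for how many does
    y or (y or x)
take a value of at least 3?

16

value 4: 9 assignments (counts)
value 3: 7 assignments (counts)
value 2: 5 assignments
value 1: 3 assignments
value 0: 1 assignment
So 16 of the 25 assignments meet the threshold.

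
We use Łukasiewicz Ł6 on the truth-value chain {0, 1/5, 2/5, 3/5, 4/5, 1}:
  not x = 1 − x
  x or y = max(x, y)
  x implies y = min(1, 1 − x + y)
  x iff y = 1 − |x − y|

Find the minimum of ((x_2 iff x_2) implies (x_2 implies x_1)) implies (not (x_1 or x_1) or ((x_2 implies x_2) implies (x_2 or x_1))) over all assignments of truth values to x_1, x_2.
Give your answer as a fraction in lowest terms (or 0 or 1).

3/5

Take x_1 = 2/5, x_2 = 0:
x_2 iff x_2 = 0 iff 0 = 1
x_2 implies x_1 = 0 implies 2/5 = 1
(x_2 iff x_2) implies (x_2 implies x_1) = 1 implies 1 = 1
x_1 or x_1 = 2/5 or 2/5 = 2/5
not (x_1 or x_1) = not 2/5 = 3/5
x_2 implies x_2 = 0 implies 0 = 1
x_2 or x_1 = 0 or 2/5 = 2/5
(x_2 implies x_2) implies (x_2 or x_1) = 1 implies 2/5 = 2/5
not (x_1 or x_1) or ((x_2 implies x_2) implies (x_2 or x_1)) = 3/5 or 2/5 = 3/5
((x_2 iff x_2) implies (x_2 implies x_1)) implies (not (x_1 or x_1) or ((x_2 implies x_2) implies (x_2 or x_1))) = 1 implies 3/5 = 3/5
No assignment yields a value below 3/5, so this is the minimum.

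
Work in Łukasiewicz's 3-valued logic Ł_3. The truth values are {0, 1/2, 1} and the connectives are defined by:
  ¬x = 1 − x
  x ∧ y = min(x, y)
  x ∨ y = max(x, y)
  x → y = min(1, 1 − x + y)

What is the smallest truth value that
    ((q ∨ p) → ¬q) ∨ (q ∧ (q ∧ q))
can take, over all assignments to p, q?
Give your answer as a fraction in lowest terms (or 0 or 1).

Take p = 1, q = 1/2:
q ∨ p = 1/2 ∨ 1 = 1
¬q = ¬1/2 = 1/2
(q ∨ p) → ¬q = 1 → 1/2 = 1/2
q ∧ q = 1/2 ∧ 1/2 = 1/2
q ∧ (q ∧ q) = 1/2 ∧ 1/2 = 1/2
((q ∨ p) → ¬q) ∨ (q ∧ (q ∧ q)) = 1/2 ∨ 1/2 = 1/2
No assignment yields a value below 1/2, so this is the minimum.

1/2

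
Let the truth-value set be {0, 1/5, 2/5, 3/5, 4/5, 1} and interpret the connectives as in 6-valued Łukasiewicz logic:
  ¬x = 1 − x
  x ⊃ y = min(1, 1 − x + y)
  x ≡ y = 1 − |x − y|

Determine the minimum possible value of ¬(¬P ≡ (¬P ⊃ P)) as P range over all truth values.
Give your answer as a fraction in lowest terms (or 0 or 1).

1/5

Take P = 2/5:
¬P = ¬2/5 = 3/5
¬P = ¬2/5 = 3/5
¬P ⊃ P = 3/5 ⊃ 2/5 = 4/5
¬P ≡ (¬P ⊃ P) = 3/5 ≡ 4/5 = 4/5
¬(¬P ≡ (¬P ⊃ P)) = ¬4/5 = 1/5
No assignment yields a value below 1/5, so this is the minimum.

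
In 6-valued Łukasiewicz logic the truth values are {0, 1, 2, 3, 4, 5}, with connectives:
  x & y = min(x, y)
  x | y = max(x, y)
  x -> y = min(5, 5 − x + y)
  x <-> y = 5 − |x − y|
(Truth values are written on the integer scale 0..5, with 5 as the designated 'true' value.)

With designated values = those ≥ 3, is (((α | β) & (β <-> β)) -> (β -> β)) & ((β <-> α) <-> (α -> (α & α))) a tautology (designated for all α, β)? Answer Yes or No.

No

Counterexample: take α = 0, β = 3.
α | β = 0 | 3 = 3
β <-> β = 3 <-> 3 = 5
(α | β) & (β <-> β) = 3 & 5 = 3
β -> β = 3 -> 3 = 5
((α | β) & (β <-> β)) -> (β -> β) = 3 -> 5 = 5
β <-> α = 3 <-> 0 = 2
α & α = 0 & 0 = 0
α -> (α & α) = 0 -> 0 = 5
(β <-> α) <-> (α -> (α & α)) = 2 <-> 5 = 2
(((α | β) & (β <-> β)) -> (β -> β)) & ((β <-> α) <-> (α -> (α & α))) = 5 & 2 = 2
This gives 2, which is below 3.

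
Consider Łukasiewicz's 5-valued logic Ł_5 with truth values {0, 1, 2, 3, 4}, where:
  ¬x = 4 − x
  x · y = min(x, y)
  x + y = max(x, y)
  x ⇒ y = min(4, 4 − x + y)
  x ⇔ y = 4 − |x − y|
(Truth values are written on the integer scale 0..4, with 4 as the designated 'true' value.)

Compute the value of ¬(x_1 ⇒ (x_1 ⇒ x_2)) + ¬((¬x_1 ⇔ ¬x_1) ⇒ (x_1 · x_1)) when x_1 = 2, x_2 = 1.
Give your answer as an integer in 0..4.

x_1 ⇒ x_2 = 2 ⇒ 1 = 3
x_1 ⇒ (x_1 ⇒ x_2) = 2 ⇒ 3 = 4
¬(x_1 ⇒ (x_1 ⇒ x_2)) = ¬4 = 0
¬x_1 = ¬2 = 2
¬x_1 = ¬2 = 2
¬x_1 ⇔ ¬x_1 = 2 ⇔ 2 = 4
x_1 · x_1 = 2 · 2 = 2
(¬x_1 ⇔ ¬x_1) ⇒ (x_1 · x_1) = 4 ⇒ 2 = 2
¬((¬x_1 ⇔ ¬x_1) ⇒ (x_1 · x_1)) = ¬2 = 2
¬(x_1 ⇒ (x_1 ⇒ x_2)) + ¬((¬x_1 ⇔ ¬x_1) ⇒ (x_1 · x_1)) = 0 + 2 = 2

2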